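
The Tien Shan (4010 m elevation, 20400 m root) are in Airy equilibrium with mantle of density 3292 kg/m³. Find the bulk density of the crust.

ρ_c h = (ρ_m − ρ_c) r → ρ_c (h + r) = ρ_m r → ρ_c = ρ_m r / (h + r).
ρ_c = 3292 × 20400 m / (4010 m + 20400 m) = 2750 kg/m³.

2750 kg/m³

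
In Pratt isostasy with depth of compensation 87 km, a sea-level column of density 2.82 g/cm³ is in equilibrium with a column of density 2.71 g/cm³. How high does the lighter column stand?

ρ_ref D = ρ (D + h) → h = D (ρ_ref − ρ)/ρ.
h = 87 km × (2.82 − 2.71)/2.71 = 3.53 km.

3.53 km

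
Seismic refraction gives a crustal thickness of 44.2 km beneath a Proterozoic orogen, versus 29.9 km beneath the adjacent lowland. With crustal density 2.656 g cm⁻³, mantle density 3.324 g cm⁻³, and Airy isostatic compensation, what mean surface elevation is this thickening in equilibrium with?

Excess crust Δ = 44.2 km − 29.9 km = 14.3 km, split between elevation h and root r with h + r = Δ.
Airy balance ρ_c h = (ρ_m − ρ_c) r gives r = h ρ_c/(ρ_m − ρ_c), so h (1 + ρ_c/(ρ_m − ρ_c)) = Δ, i.e. h = Δ (ρ_m − ρ_c)/ρ_m.
h = 14.3 km × 0.668/3.324 = 2.87 km.

2.87 km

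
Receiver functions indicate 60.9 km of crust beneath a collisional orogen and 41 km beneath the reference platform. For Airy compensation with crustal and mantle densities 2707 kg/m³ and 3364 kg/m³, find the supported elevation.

3.89 km

Excess crust Δ = 60.9 km − 41 km = 19.9 km, split between elevation h and root r with h + r = Δ.
Airy balance ρ_c h = (ρ_m − ρ_c) r gives r = h ρ_c/(ρ_m − ρ_c), so h (1 + ρ_c/(ρ_m − ρ_c)) = Δ, i.e. h = Δ (ρ_m − ρ_c)/ρ_m.
h = 19.9 km × 657/3364 = 3.89 km.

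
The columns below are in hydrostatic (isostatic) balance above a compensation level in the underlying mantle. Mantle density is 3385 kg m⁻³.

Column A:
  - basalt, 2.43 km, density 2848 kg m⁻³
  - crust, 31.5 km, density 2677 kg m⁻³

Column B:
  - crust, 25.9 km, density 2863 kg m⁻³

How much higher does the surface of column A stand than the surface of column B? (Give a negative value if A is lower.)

2.98 km

For any compensation level in the mantle, the mantle terms cancel and isostasy reduces to e = (Σt_A − Σt_B) − (Σ(ρt)_A − Σ(ρt)_B) / ρ_m.
Σt_A = 33.93 km; Σt_B = 25.9 km; Σ(ρt)_A = 91246.14; Σ(ρt)_B = 74151.7 (in km·kg m⁻³).
e = (33.93 − 25.9) − (91246.14 − 74151.7) / 3385 = 2.98 km.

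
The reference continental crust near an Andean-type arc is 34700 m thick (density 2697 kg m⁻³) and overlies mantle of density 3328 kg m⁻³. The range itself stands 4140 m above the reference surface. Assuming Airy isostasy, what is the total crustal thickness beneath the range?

56500 m

Root depth r = h ρ_c / (ρ_m − ρ_c) = 4140 m × 2697 / 631 = 17700 m.
Total thickness = T + h + r = 34700 m + 4140 m + 17700 m = 56500 m.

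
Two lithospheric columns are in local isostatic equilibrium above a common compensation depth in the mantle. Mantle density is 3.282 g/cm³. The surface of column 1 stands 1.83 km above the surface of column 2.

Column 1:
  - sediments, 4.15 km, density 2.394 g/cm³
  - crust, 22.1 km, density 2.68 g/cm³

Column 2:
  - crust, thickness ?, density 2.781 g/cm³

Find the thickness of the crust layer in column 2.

Take the compensation level at the base of the deeper column (depth z_c below the surface of column 1) and equate Σ ρ_i t_i down to z_c; mantle fills any gap and the z_c terms cancel.
Column 1: 4.15×2.394 + 22.1×2.68 + (z_c − 26.25)×3.282
Column 2: 1.83×0 + x×2.781 + (z_c − 1.83 − 0 − x)×3.282
The z_c×3.282 term appears on both sides and cancels. Collect the known terms of each column as K = Σ(ρt)_known − 3.282 × (depth of known layers): K_1 = 69.1631 − 3.282×26.25 = −16.9894; K_2 = 0 − 3.282×(1.83 + 0) = −6.00606.
Balance: K_1 = K_2 − x×(3.282 − 2.781), so x = (K_2 − K_1)/(3.282 − 2.781) = 10.9833/0.501 = 21.9 km.

21.9 km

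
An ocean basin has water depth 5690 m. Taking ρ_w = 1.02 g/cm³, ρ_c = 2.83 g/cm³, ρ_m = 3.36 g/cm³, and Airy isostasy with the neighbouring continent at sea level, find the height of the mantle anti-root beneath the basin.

19400 m

Equating mass per unit area of the two columns: replacing crust with seawater at the top is compensated by replacing crust with mantle at the base: d (ρ_c − ρ_w) = a (ρ_m − ρ_c).
a = d (ρ_c − ρ_w)/(ρ_m − ρ_c) = 5690 m × 1.81/0.53 = 19400 m.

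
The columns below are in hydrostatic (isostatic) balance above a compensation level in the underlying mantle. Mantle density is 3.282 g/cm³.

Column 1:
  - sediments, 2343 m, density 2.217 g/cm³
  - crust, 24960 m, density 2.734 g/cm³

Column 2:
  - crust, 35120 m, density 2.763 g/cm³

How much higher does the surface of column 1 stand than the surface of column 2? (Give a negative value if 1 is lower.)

−626 m

For any compensation level in the mantle, the mantle terms cancel and isostasy reduces to e = (Σt_1 − Σt_2) − (Σ(ρt)_1 − Σ(ρt)_2) / ρ_m.
Σt_1 = 27303 m; Σt_2 = 35120 m; Σ(ρt)_1 = 73435.071; Σ(ρt)_2 = 97036.56 (in m·g/cm³).
e = (27303 − 35120) − (73435.071 − 97036.56) / 3.282 = −626 m.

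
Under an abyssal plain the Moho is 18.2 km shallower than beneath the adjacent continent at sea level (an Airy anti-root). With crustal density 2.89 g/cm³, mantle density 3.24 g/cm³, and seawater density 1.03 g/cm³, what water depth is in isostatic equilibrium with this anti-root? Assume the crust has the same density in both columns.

3.42 km

Replacing a thickness d of crust by seawater at the top must be balanced by replacing crust with mantle at the base: d (ρ_c − ρ_w) = a (ρ_m − ρ_c).
d = a (ρ_m − ρ_c)/(ρ_c − ρ_w) = 18.2 km × 0.35/1.86 = 3.42 km.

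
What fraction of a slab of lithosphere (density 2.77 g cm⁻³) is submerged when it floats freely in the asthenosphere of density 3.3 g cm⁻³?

Submerged fraction = ρ_obj/ρ_fluid = 2.77/3.3 = 0.839.

0.839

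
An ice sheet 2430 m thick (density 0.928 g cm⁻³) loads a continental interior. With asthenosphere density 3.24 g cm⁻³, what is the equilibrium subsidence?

Equating mass per unit area of the two columns: the ice load ρ_ice t is balanced by mantle displaced below, ρ_m s.
s = t ρ_ice / ρ_m = 2430 m × 0.928/3.24 = 696 m.

696 m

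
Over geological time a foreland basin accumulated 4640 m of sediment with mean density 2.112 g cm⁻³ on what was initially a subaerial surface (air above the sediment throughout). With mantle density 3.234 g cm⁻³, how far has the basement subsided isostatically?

3030 m

Subaerial load: s = t ρ_sed / ρ_m = 4640 m × 2.112/3.234 = 3030 m.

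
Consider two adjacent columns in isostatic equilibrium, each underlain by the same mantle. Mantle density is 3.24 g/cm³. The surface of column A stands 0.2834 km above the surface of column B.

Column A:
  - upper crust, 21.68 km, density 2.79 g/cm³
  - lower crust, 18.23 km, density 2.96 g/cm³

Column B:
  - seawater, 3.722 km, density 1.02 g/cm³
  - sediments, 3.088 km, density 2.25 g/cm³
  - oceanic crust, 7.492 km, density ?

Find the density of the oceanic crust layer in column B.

2.89 g/cm³

Take the compensation level at the base of the deeper column (depth z_c below the surface of column A) and equate Σ ρ_i t_i down to z_c; mantle fills any gap and the z_c terms cancel.
Column A: 21.68×2.79 + 18.23×2.96 + (z_c − 39.91)×3.24
Column B: 0.2834×0 + 3.722×1.02 + 3.088×2.25 + 7.492×ρ + (z_c − 0.2834 − 14.302)×3.24
The z_c×3.24 term appears on both sides and cancels. Collect the known terms of each column as K = Σ(ρt)_known − 3.24 × (depth of known layers): K_A = 114.448 − 3.24×39.91 = −14.8604; K_B = 10.74444 − 3.24×(0.2834 + 14.302) = −36.512256.
Balance: K_A = K_B + 7.492×ρ, so ρ = (K_A − K_B)/7.492 = 21.6519/7.492 = 2.89 g/cm³.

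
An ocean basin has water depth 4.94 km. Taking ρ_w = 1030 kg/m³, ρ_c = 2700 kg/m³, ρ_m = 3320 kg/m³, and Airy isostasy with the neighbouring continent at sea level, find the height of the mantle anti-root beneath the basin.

Equating mass per unit area of the two columns: replacing crust with seawater at the top is compensated by replacing crust with mantle at the base: d (ρ_c − ρ_w) = a (ρ_m − ρ_c).
a = d (ρ_c − ρ_w)/(ρ_m − ρ_c) = 4.94 km × 1670/620 = 13.3 km.

13.3 km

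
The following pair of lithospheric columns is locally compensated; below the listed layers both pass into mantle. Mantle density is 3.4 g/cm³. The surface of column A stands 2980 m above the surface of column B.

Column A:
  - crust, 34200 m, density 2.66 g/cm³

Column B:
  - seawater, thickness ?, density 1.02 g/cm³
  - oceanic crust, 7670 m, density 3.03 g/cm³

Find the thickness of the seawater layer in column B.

Take the compensation level at the base of the deeper column (depth z_c below the surface of column A) and equate Σ ρ_i t_i down to z_c; mantle fills any gap and the z_c terms cancel.
Column A: 34200×2.66 + (z_c − 34200)×3.4
Column B: 2980×0 + x×1.02 + 7670×3.03 + (z_c − 2980 − 7670 − x)×3.4
The z_c×3.4 term appears on both sides and cancels. Collect the known terms of each column as K = Σ(ρt)_known − 3.4 × (depth of known layers): K_A = 90972 − 3.4×34200 = −25308; K_B = 23240.1 − 3.4×(2980 + 7670) = −12969.9.
Balance: K_A = K_B − x×(3.4 − 1.02), so x = (K_B − K_A)/(3.4 − 1.02) = 12338.1/2.38 = 5180 m.

5180 m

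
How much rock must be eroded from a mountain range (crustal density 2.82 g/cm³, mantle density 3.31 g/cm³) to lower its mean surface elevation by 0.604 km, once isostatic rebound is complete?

Net drop Δ = e − u = e − e ρ_c/ρ_m = e (ρ_m − ρ_c)/ρ_m.
e = Δ ρ_m/(ρ_m − ρ_c) = 0.604 km × 3.31/0.49 = 4.08 km.

4.08 km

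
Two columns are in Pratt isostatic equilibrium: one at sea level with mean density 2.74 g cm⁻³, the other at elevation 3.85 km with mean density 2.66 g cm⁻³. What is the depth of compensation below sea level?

128 km

ρ_ref D = ρ (D + h) → D (ρ_ref − ρ) = ρ h.
D = ρ h/(ρ_ref − ρ) = 2.66 × 3.85 km/(2.74 − 2.66) = 128 km.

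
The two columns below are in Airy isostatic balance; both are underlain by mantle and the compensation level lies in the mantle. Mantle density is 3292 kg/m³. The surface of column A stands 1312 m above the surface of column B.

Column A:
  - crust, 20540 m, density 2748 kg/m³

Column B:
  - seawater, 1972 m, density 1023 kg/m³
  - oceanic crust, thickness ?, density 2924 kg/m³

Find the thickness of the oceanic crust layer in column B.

Take the compensation level at the base of the deeper column (depth z_c below the surface of column A) and equate Σ ρ_i t_i down to z_c; mantle fills any gap and the z_c terms cancel.
Column A: 20540×2748 + (z_c − 20540)×3292
Column B: 1312×0 + 1972×1023 + x×2924 + (z_c − 1312 − 1972 − x)×3292
The z_c×3292 term appears on both sides and cancels. Collect the known terms of each column as K = Σ(ρt)_known − 3292 × (depth of known layers): K_A = 56443920 − 3292×20540 = −11173760; K_B = 2017356 − 3292×(1312 + 1972) = −8793572.
Balance: K_A = K_B − x×(3292 − 2924), so x = (K_B − K_A)/(3292 − 2924) = 2380190/368 = 6470 m.

6470 m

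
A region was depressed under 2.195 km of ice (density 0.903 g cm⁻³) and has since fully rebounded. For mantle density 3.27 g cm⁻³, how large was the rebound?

0.606 km

Removing the load lets mantle flow back in; uplift u satisfies ρ_ice t = ρ_m u.
u = t ρ_ice/ρ_m = 2.195 km × 0.903/3.27 = 0.606 km.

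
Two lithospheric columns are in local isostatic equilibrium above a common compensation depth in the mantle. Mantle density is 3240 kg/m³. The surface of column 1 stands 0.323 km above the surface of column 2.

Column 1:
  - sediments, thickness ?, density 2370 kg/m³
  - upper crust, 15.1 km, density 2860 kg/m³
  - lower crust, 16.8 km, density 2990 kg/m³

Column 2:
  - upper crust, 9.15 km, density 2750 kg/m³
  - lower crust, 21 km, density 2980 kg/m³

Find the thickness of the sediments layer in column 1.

1.21 km

Take the compensation level at the base of the deeper column (depth z_c below the surface of column 1) and equate Σ ρ_i t_i down to z_c; mantle fills any gap and the z_c terms cancel.
Column 1: x×2370 + 15.1×2860 + 16.8×2990 + (z_c − 31.9 − x)×3240
Column 2: 0.323×0 + 9.15×2750 + 21×2980 + (z_c − 0.323 − 30.15)×3240
The z_c×3240 term appears on both sides and cancels. Collect the known terms of each column as K = Σ(ρt)_known − 3240 × (depth of known layers): K_1 = 93418 − 3240×31.9 = −9938; K_2 = 87742.5 − 3240×(0.323 + 30.15) = −10990.02.
Balance: K_1 − x×(3240 − 2370) = K_2, so x = (K_1 − K_2)/(3240 − 2370) = 1052.02/870 = 1.21 km.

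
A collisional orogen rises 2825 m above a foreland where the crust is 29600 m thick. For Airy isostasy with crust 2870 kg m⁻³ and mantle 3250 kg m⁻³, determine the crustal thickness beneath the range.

53800 m

Root depth r = h ρ_c / (ρ_m − ρ_c) = 2825 m × 2870 / 380 = 21340 m.
Total thickness = T + h + r = 29600 m + 2825 m + 21340 m = 53800 m.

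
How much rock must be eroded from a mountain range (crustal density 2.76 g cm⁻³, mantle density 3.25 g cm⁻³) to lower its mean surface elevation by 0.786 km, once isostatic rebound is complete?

5.21 km

Net drop Δ = e − u = e − e ρ_c/ρ_m = e (ρ_m − ρ_c)/ρ_m.
e = Δ ρ_m/(ρ_m − ρ_c) = 0.786 km × 3.25/0.49 = 5.21 km.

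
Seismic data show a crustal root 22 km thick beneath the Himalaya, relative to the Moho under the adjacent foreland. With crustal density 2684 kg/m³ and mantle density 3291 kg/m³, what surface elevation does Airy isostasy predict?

4.98 km

For local isostatic compensation: ρ_c h = (ρ_m − ρ_c) r.
h = r (ρ_m − ρ_c) / ρ_c = 22 km × (3291 − 2684) / 2684 = 4.98 km.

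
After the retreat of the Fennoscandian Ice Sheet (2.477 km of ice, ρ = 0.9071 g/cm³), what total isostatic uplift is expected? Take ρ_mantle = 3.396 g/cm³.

0.662 km

Removing the load lets mantle flow back in; uplift u satisfies ρ_ice t = ρ_m u.
u = t ρ_ice/ρ_m = 2.477 km × 0.9071/3.396 = 0.662 km.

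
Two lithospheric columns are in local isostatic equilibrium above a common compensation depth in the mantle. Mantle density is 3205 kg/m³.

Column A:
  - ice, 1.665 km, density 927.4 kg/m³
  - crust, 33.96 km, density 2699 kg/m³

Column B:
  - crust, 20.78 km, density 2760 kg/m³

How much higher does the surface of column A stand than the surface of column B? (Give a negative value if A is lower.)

For any compensation level in the mantle, the mantle terms cancel and isostasy reduces to e = (Σt_A − Σt_B) − (Σ(ρt)_A − Σ(ρt)_B) / ρ_m.
Σt_A = 35.625 km; Σt_B = 20.78 km; Σ(ρt)_A = 93202.161; Σ(ρt)_B = 57352.8 (in km·kg/m³).
e = (35.625 − 20.78) − (93202.161 − 57352.8) / 3205 = 3.66 km.

3.66 km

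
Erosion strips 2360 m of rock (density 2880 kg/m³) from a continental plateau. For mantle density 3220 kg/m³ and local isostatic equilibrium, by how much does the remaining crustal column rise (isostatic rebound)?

2110 m

Unloading: uplift u = e ρ_c/ρ_m = 2360 m × 2880/3220 = 2110 m.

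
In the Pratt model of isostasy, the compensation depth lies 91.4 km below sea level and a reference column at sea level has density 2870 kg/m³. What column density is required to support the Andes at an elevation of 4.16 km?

2750 kg/m³

Pratt balance: ρ_ref D = ρ (D + h).
ρ = ρ_ref D/(D + h) = 2870 × 91.4 km/(91.4 km + 4.16 km) = 2750 kg/m³.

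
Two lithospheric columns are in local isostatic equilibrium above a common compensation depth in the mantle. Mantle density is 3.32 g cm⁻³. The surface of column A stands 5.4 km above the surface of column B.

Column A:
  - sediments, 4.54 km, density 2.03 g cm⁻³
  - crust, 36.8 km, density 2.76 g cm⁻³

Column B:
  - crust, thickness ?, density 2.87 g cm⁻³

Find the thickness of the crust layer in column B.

Take the compensation level at the base of the deeper column (depth z_c below the surface of column A) and equate Σ ρ_i t_i down to z_c; mantle fills any gap and the z_c terms cancel.
Column A: 4.54×2.03 + 36.8×2.76 + (z_c − 41.34)×3.32
Column B: 5.4×0 + x×2.87 + (z_c − 5.4 − 0 − x)×3.32
The z_c×3.32 term appears on both sides and cancels. Collect the known terms of each column as K = Σ(ρt)_known − 3.32 × (depth of known layers): K_A = 110.7842 − 3.32×41.34 = −26.4646; K_B = 0 − 3.32×(5.4 + 0) = −17.928.
Balance: K_A = K_B − x×(3.32 − 2.87), so x = (K_B − K_A)/(3.32 − 2.87) = 8.5366/0.45 = 19 km.

19 km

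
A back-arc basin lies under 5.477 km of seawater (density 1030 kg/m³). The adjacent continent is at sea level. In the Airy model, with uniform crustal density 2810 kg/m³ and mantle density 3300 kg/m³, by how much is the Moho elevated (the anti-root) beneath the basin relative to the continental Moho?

19.9 km

Balancing pressure at the compensation depth: replacing crust with seawater at the top is compensated by replacing crust with mantle at the base: d (ρ_c − ρ_w) = a (ρ_m − ρ_c).
a = d (ρ_c − ρ_w)/(ρ_m − ρ_c) = 5.477 km × 1780/490 = 19.9 km.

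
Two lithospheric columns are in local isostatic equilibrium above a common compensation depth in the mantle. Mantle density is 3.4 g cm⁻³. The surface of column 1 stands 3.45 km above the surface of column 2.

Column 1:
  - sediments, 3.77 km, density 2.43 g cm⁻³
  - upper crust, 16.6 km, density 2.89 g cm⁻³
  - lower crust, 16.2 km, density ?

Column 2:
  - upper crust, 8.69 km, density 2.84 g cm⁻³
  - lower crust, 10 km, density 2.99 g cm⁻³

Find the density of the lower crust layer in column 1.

2.87 g cm⁻³

Take the compensation level at the base of the deeper column (depth z_c below the surface of column 1) and equate Σ ρ_i t_i down to z_c; mantle fills any gap and the z_c terms cancel.
Column 1: 3.77×2.43 + 16.6×2.89 + 16.2×ρ + (z_c − 36.57)×3.4
Column 2: 3.45×0 + 8.69×2.84 + 10×2.99 + (z_c − 3.45 − 18.69)×3.4
The z_c×3.4 term appears on both sides and cancels. Collect the known terms of each column as K = Σ(ρt)_known − 3.4 × (depth of known layers): K_1 = 57.1351 − 3.4×36.57 = −67.2029; K_2 = 54.5796 − 3.4×(3.45 + 18.69) = −20.6964.
Balance: K_1 + 16.2×ρ = K_2, so ρ = (K_2 − K_1)/16.2 = 46.5065/16.2 = 2.87 g cm⁻³.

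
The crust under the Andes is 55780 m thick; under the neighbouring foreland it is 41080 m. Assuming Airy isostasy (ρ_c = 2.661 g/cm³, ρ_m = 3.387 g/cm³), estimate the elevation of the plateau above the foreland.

Excess crust Δ = 55780 m − 41080 m = 14700 m, split between elevation h and root r with h + r = Δ.
Airy balance ρ_c h = (ρ_m − ρ_c) r gives r = h ρ_c/(ρ_m − ρ_c), so h (1 + ρ_c/(ρ_m − ρ_c)) = Δ, i.e. h = Δ (ρ_m − ρ_c)/ρ_m.
h = 14700 m × 0.726/3.387 = 3150 m.

3150 m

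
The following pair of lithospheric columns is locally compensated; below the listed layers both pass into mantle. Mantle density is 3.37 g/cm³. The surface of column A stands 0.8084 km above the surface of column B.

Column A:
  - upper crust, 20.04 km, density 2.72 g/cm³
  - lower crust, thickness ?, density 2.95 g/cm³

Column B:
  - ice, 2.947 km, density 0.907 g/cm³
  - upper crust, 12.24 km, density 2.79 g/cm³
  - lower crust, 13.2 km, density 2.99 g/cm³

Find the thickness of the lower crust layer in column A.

21.6 km

Take the compensation level at the base of the deeper column (depth z_c below the surface of column A) and equate Σ ρ_i t_i down to z_c; mantle fills any gap and the z_c terms cancel.
Column A: 20.04×2.72 + x×2.95 + (z_c − 20.04 − x)×3.37
Column B: 0.8084×0 + 2.947×0.907 + 12.24×2.79 + 13.2×2.99 + (z_c − 0.8084 − 28.387)×3.37
The z_c×3.37 term appears on both sides and cancels. Collect the known terms of each column as K = Σ(ρt)_known − 3.37 × (depth of known layers): K_A = 54.5088 − 3.37×20.04 = −13.026; K_B = 76.290529 − 3.37×(0.8084 + 28.387) = −22.097969.
Balance: K_A − x×(3.37 − 2.95) = K_B, so x = (K_A − K_B)/(3.37 − 2.95) = 9.07197/0.42 = 21.6 km.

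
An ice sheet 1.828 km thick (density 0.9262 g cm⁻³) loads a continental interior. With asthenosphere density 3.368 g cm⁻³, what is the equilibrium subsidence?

0.503 km

In Airy isostatic equilibrium: the ice load ρ_ice t is balanced by mantle displaced below, ρ_m s.
s = t ρ_ice / ρ_m = 1.828 km × 0.9262/3.368 = 0.503 km.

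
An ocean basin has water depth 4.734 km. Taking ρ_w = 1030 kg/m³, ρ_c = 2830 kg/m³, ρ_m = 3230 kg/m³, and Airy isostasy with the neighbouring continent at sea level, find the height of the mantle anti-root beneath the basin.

Balancing pressure at the compensation depth: replacing crust with seawater at the top is compensated by replacing crust with mantle at the base: d (ρ_c − ρ_w) = a (ρ_m − ρ_c).
a = d (ρ_c − ρ_w)/(ρ_m − ρ_c) = 4.734 km × 1800/400 = 21.3 km.

21.3 km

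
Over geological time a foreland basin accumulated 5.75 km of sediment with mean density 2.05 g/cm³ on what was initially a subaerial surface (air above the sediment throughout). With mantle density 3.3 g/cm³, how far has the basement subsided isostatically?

3.57 km

Subaerial load: s = t ρ_sed / ρ_m = 5.75 km × 2.05/3.3 = 3.57 km.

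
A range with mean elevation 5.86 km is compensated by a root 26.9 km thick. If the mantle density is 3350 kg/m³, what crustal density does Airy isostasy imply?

2750 kg/m³

ρ_c h = (ρ_m − ρ_c) r → ρ_c (h + r) = ρ_m r → ρ_c = ρ_m r / (h + r).
ρ_c = 3350 × 26.9 km / (5.86 km + 26.9 km) = 2750 kg/m³.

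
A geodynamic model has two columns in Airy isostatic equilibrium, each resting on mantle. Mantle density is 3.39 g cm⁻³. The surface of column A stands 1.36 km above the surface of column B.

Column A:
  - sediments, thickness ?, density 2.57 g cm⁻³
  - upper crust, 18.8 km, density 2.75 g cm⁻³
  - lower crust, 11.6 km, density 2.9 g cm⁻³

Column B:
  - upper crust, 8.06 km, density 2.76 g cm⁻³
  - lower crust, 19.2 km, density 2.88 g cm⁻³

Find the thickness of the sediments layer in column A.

2.15 km

Take the compensation level at the base of the deeper column (depth z_c below the surface of column A) and equate Σ ρ_i t_i down to z_c; mantle fills any gap and the z_c terms cancel.
Column A: x×2.57 + 18.8×2.75 + 11.6×2.9 + (z_c − 30.4 − x)×3.39
Column B: 1.36×0 + 8.06×2.76 + 19.2×2.88 + (z_c − 1.36 − 27.26)×3.39
The z_c×3.39 term appears on both sides and cancels. Collect the known terms of each column as K = Σ(ρt)_known − 3.39 × (depth of known layers): K_A = 85.34 − 3.39×30.4 = −17.716; K_B = 77.5416 − 3.39×(1.36 + 27.26) = −19.4802.
Balance: K_A − x×(3.39 − 2.57) = K_B, so x = (K_A − K_B)/(3.39 − 2.57) = 1.7642/0.82 = 2.15 km.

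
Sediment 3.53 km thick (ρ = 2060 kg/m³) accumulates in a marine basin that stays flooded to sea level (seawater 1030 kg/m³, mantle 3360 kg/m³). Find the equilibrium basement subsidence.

1.56 km

Submarine loading: the sediment displaces seawater, and the subsidence is in turn flooded, so s (ρ_m − ρ_w) = t (ρ_sed − ρ_w).
s = 3.53 km × (2060 − 1030) / (3360 − 1030) = 1.56 km.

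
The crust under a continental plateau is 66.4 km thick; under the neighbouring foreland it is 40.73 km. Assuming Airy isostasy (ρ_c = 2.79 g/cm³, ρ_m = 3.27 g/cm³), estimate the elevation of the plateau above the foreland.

Excess crust Δ = 66.4 km − 40.73 km = 25.67 km, split between elevation h and root r with h + r = Δ.
Airy balance ρ_c h = (ρ_m − ρ_c) r gives r = h ρ_c/(ρ_m − ρ_c), so h (1 + ρ_c/(ρ_m − ρ_c)) = Δ, i.e. h = Δ (ρ_m − ρ_c)/ρ_m.
h = 25.67 km × 0.48/3.27 = 3.77 km.

3.77 km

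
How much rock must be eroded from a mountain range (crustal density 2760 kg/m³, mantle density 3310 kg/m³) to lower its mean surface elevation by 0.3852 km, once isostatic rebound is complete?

Net drop Δ = e − u = e − e ρ_c/ρ_m = e (ρ_m − ρ_c)/ρ_m.
e = Δ ρ_m/(ρ_m − ρ_c) = 0.3852 km × 3310/550 = 2.32 km.

2.32 km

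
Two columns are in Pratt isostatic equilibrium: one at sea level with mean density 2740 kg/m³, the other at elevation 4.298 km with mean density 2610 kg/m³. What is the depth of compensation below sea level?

86.3 km

ρ_ref D = ρ (D + h) → D (ρ_ref − ρ) = ρ h.
D = ρ h/(ρ_ref − ρ) = 2610 × 4.298 km/(2740 − 2610) = 86.3 km.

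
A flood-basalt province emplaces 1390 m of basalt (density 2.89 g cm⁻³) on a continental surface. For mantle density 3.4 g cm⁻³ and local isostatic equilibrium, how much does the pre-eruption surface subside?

1180 m

Subaerial loading: s = t ρ_load / ρ_m.
s = 1390 m × 2.89/3.4 = 1180 m.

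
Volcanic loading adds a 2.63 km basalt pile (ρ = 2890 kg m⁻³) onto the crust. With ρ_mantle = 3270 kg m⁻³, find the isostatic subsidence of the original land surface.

2.32 km

Subaerial loading: s = t ρ_load / ρ_m.
s = 2.63 km × 2890/3270 = 2.32 km.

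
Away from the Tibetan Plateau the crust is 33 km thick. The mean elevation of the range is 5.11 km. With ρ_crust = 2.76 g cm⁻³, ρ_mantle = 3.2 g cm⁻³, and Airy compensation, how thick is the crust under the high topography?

Root depth r = h ρ_c / (ρ_m − ρ_c) = 5.11 km × 2.76 / 0.44 = 32.05 km.
Total thickness = T + h + r = 33 km + 5.11 km + 32.05 km = 70.2 km.

70.2 km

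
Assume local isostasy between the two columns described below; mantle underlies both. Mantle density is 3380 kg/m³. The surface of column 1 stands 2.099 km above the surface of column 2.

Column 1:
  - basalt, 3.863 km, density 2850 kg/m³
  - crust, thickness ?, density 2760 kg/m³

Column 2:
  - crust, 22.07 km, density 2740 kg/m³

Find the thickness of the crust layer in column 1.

30.9 km

Take the compensation level at the base of the deeper column (depth z_c below the surface of column 1) and equate Σ ρ_i t_i down to z_c; mantle fills any gap and the z_c terms cancel.
Column 1: 3.863×2850 + x×2760 + (z_c − 3.863 − x)×3380
Column 2: 2.099×0 + 22.07×2740 + (z_c − 2.099 − 22.07)×3380
The z_c×3380 term appears on both sides and cancels. Collect the known terms of each column as K = Σ(ρt)_known − 3380 × (depth of known layers): K_1 = 11009.55 − 3380×3.863 = −2047.39; K_2 = 60471.8 − 3380×(2.099 + 22.07) = −21219.42.
Balance: K_1 − x×(3380 − 2760) = K_2, so x = (K_1 − K_2)/(3380 − 2760) = 19172/620 = 30.9 km.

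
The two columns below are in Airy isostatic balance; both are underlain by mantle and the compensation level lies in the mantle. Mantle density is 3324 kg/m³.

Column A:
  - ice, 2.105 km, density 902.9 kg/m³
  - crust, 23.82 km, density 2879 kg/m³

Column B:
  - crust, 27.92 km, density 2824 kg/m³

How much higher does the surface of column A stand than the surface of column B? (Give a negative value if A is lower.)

0.522 km

For any compensation level in the mantle, the mantle terms cancel and isostasy reduces to e = (Σt_A − Σt_B) − (Σ(ρt)_A − Σ(ρt)_B) / ρ_m.
Σt_A = 25.925 km; Σt_B = 27.92 km; Σ(ρt)_A = 70478.3845; Σ(ρt)_B = 78846.08 (in km·kg/m³).
e = (25.925 − 27.92) − (70478.3845 − 78846.08) / 3324 = 0.522 km.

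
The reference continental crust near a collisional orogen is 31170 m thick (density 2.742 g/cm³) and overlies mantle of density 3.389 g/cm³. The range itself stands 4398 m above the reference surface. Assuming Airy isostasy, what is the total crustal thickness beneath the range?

54200 m

Root depth r = h ρ_c / (ρ_m − ρ_c) = 4398 m × 2.742 / 0.647 = 18640 m.
Total thickness = T + h + r = 31170 m + 4398 m + 18640 m = 54200 m.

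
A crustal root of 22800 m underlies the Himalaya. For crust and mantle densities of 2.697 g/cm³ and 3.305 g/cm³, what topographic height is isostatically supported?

Isostatic balance requires: ρ_c h = (ρ_m − ρ_c) r.
h = r (ρ_m − ρ_c) / ρ_c = 22800 m × (3.305 − 2.697) / 2.697 = 5140 m.

5140 m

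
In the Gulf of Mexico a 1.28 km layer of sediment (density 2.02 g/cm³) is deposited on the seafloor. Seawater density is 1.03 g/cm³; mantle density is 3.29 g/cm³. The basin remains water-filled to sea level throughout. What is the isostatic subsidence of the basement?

Submarine loading: the sediment displaces seawater, and the subsidence is in turn flooded, so s (ρ_m − ρ_w) = t (ρ_sed − ρ_w).
s = 1.28 km × (2.02 − 1.03) / (3.29 − 1.03) = 0.561 km.

0.561 km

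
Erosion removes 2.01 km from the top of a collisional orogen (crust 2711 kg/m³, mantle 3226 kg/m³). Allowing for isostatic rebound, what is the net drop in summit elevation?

Rebound u = e ρ_c/ρ_m = 2.01 km × 2711/3226 = 1.689 km.
Net surface drop = e − u = 2.01 km − 1.689 km = e (ρ_m − ρ_c)/ρ_m = 0.321 km.

0.321 km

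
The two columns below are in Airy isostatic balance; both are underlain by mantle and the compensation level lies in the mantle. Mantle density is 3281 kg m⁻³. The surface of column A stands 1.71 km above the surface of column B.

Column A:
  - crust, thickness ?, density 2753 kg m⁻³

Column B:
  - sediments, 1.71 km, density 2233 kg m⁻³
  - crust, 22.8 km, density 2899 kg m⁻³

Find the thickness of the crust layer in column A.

Take the compensation level at the base of the deeper column (depth z_c below the surface of column A) and equate Σ ρ_i t_i down to z_c; mantle fills any gap and the z_c terms cancel.
Column A: x×2753 + (z_c − 0 − x)×3281
Column B: 1.71×0 + 1.71×2233 + 22.8×2899 + (z_c − 1.71 − 24.51)×3281
The z_c×3281 term appears on both sides and cancels. Collect the known terms of each column as K = Σ(ρt)_known − 3281 × (depth of known layers): K_A = 0 − 3281×0 = 0; K_B = 69915.63 − 3281×(1.71 + 24.51) = −16112.19.
Balance: K_A − x×(3281 − 2753) = K_B, so x = (K_A − K_B)/(3281 − 2753) = 16112.2/528 = 30.5 km.

30.5 km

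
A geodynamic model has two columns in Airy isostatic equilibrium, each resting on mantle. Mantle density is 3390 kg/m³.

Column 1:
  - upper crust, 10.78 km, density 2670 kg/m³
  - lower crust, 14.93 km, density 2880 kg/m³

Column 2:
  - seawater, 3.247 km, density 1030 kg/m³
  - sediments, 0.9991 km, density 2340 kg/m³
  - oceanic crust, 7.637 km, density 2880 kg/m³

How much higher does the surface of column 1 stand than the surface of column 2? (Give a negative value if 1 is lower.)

For any compensation level in the mantle, the mantle terms cancel and isostasy reduces to e = (Σt_1 − Σt_2) − (Σ(ρt)_1 − Σ(ρt)_2) / ρ_m.
Σt_1 = 25.71 km; Σt_2 = 11.8831 km; Σ(ρt)_1 = 71781; Σ(ρt)_2 = 27676.864 (in km·kg/m³).
e = (25.71 − 11.8831) − (71781 − 27676.864) / 3390 = 0.817 km.

0.817 km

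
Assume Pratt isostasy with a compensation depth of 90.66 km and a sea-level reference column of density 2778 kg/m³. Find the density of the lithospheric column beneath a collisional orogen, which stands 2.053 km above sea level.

2720 kg/m³

Pratt balance: ρ_ref D = ρ (D + h).
ρ = ρ_ref D/(D + h) = 2778 × 90.66 km/(90.66 km + 2.053 km) = 2720 kg/m³.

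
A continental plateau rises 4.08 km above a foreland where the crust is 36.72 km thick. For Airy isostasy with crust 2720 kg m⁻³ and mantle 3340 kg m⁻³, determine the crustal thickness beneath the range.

58.7 km

Root depth r = h ρ_c / (ρ_m − ρ_c) = 4.08 km × 2720 / 620 = 17.9 km.
Total thickness = T + h + r = 36.72 km + 4.08 km + 17.9 km = 58.7 km.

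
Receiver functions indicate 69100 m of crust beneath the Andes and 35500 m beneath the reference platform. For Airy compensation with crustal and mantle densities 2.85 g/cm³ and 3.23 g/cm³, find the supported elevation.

Excess crust Δ = 69100 m − 35500 m = 33600 m, split between elevation h and root r with h + r = Δ.
Airy balance ρ_c h = (ρ_m − ρ_c) r gives r = h ρ_c/(ρ_m − ρ_c), so h (1 + ρ_c/(ρ_m − ρ_c)) = Δ, i.e. h = Δ (ρ_m − ρ_c)/ρ_m.
h = 33600 m × 0.38/3.23 = 3950 m.

3950 m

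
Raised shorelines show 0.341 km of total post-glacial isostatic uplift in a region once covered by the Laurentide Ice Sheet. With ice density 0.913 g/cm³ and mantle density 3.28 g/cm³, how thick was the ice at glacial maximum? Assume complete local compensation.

1.23 km

u = t ρ_ice/ρ_m → t = u ρ_m/ρ_ice = 0.341 km × 3.28/0.913 = 1.23 km.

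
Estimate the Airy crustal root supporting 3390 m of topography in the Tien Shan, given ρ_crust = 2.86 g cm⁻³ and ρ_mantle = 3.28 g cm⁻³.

In Airy isostatic equilibrium: the weight of the topography is balanced by the buoyancy of the root, ρ_c h = (ρ_m − ρ_c) r.
r = h · ρ_c / (ρ_m − ρ_c) = 3390 m × 2.86 / (3.28 − 2.86) = 23100 m.

23100 m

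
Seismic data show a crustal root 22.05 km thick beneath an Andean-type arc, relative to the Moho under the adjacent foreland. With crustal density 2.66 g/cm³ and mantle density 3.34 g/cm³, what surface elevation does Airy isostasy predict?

5.64 km

By Archimedes' principle applied to the lithosphere: ρ_c h = (ρ_m − ρ_c) r.
h = r (ρ_m − ρ_c) / ρ_c = 22.05 km × (3.34 − 2.66) / 2.66 = 5.64 km.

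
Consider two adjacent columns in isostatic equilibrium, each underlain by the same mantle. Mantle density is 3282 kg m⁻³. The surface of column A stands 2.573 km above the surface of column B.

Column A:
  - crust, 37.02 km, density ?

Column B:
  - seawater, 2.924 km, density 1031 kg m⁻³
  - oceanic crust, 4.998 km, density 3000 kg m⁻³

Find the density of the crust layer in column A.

Take the compensation level at the base of the deeper column (depth z_c below the surface of column A) and equate Σ ρ_i t_i down to z_c; mantle fills any gap and the z_c terms cancel.
Column A: 37.02×ρ + (z_c − 37.02)×3282
Column B: 2.573×0 + 2.924×1031 + 4.998×3000 + (z_c − 2.573 − 7.922)×3282
The z_c×3282 term appears on both sides and cancels. Collect the known terms of each column as K = Σ(ρt)_known − 3282 × (depth of known layers): K_A = 0 − 3282×37.02 = −121499.64; K_B = 18008.644 − 3282×(2.573 + 7.922) = −16435.946.
Balance: K_A + 37.02×ρ = K_B, so ρ = (K_B − K_A)/37.02 = 105064/37.02 = 2840 kg m⁻³.

2840 kg m⁻³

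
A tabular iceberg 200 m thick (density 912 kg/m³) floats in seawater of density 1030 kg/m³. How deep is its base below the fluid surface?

Draft d = t ρ_obj/ρ_fluid = 200 m × 912/1030 = 177 m.

177 m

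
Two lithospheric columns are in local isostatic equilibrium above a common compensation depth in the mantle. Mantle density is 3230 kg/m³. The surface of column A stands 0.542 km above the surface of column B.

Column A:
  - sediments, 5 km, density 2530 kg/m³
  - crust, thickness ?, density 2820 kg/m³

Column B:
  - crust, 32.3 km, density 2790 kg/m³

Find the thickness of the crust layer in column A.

Take the compensation level at the base of the deeper column (depth z_c below the surface of column A) and equate Σ ρ_i t_i down to z_c; mantle fills any gap and the z_c terms cancel.
Column A: 5×2530 + x×2820 + (z_c − 5 − x)×3230
Column B: 0.542×0 + 32.3×2790 + (z_c − 0.542 − 32.3)×3230
The z_c×3230 term appears on both sides and cancels. Collect the known terms of each column as K = Σ(ρt)_known − 3230 × (depth of known layers): K_A = 12650 − 3230×5 = −3500; K_B = 90117 − 3230×(0.542 + 32.3) = −15962.66.
Balance: K_A − x×(3230 − 2820) = K_B, so x = (K_A − K_B)/(3230 − 2820) = 12462.7/410 = 30.4 km.

30.4 km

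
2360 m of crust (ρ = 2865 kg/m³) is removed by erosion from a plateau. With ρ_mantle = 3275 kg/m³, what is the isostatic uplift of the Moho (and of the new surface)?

Unloading: uplift u = e ρ_c/ρ_m = 2360 m × 2865/3275 = 2060 m.

2060 m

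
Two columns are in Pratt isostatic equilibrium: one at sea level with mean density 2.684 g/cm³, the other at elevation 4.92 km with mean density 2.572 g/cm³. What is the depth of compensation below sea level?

113 km

ρ_ref D = ρ (D + h) → D (ρ_ref − ρ) = ρ h.
D = ρ h/(ρ_ref − ρ) = 2.572 × 4.92 km/(2.684 − 2.572) = 113 km.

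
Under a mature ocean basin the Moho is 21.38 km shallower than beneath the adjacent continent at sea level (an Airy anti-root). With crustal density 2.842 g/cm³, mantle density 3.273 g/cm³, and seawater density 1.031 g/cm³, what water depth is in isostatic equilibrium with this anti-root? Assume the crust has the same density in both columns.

Replacing a thickness d of crust by seawater at the top must be balanced by replacing crust with mantle at the base: d (ρ_c − ρ_w) = a (ρ_m − ρ_c).
d = a (ρ_m − ρ_c)/(ρ_c − ρ_w) = 21.38 km × 0.431/1.811 = 5.09 km.

5.09 km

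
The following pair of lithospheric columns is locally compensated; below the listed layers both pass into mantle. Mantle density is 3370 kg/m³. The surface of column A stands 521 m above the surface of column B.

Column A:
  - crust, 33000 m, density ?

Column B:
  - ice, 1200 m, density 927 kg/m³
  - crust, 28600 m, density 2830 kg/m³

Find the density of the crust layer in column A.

2760 kg/m³

Take the compensation level at the base of the deeper column (depth z_c below the surface of column A) and equate Σ ρ_i t_i down to z_c; mantle fills any gap and the z_c terms cancel.
Column A: 33000×ρ + (z_c − 33000)×3370
Column B: 521×0 + 1200×927 + 28600×2830 + (z_c − 521 − 29800)×3370
The z_c×3370 term appears on both sides and cancels. Collect the known terms of each column as K = Σ(ρt)_known − 3370 × (depth of known layers): K_A = 0 − 3370×33000 = −111210000; K_B = 82050400 − 3370×(521 + 29800) = −20131370.
Balance: K_A + 33000×ρ = K_B, so ρ = (K_B − K_A)/33000 = 91078600/33000 = 2760 kg/m³.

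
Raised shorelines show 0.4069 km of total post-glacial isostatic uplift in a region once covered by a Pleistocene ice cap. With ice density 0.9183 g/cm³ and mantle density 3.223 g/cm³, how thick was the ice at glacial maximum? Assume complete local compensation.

1.43 km

u = t ρ_ice/ρ_m → t = u ρ_m/ρ_ice = 0.4069 km × 3.223/0.9183 = 1.43 km.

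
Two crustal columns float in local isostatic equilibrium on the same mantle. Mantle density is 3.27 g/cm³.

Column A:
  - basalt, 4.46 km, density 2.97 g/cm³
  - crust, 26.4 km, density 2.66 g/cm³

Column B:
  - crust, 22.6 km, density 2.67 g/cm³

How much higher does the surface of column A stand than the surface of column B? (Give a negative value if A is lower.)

For any compensation level in the mantle, the mantle terms cancel and isostasy reduces to e = (Σt_A − Σt_B) − (Σ(ρt)_A − Σ(ρt)_B) / ρ_m.
Σt_A = 30.86 km; Σt_B = 22.6 km; Σ(ρt)_A = 83.4702; Σ(ρt)_B = 60.342 (in km·g/cm³).
e = (30.86 − 22.6) − (83.4702 − 60.342) / 3.27 = 1.19 km.

1.19 km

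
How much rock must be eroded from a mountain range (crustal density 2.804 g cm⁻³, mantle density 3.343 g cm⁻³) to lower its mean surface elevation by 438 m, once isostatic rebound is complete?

Net drop Δ = e − u = e − e ρ_c/ρ_m = e (ρ_m − ρ_c)/ρ_m.
e = Δ ρ_m/(ρ_m − ρ_c) = 438 m × 3.343/0.539 = 2720 m.

2720 m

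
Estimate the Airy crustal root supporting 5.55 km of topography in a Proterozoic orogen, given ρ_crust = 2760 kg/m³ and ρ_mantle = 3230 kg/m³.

32.6 km

In Airy isostatic equilibrium: the weight of the topography is balanced by the buoyancy of the root, ρ_c h = (ρ_m − ρ_c) r.
r = h · ρ_c / (ρ_m − ρ_c) = 5.55 km × 2760 / (3230 − 2760) = 32.6 km.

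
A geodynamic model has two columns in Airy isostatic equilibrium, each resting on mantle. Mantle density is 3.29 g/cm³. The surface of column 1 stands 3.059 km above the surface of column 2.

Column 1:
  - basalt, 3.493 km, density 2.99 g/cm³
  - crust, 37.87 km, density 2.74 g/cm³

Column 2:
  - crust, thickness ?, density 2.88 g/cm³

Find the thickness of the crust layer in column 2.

28.8 km

Take the compensation level at the base of the deeper column (depth z_c below the surface of column 1) and equate Σ ρ_i t_i down to z_c; mantle fills any gap and the z_c terms cancel.
Column 1: 3.493×2.99 + 37.87×2.74 + (z_c − 41.363)×3.29
Column 2: 3.059×0 + x×2.88 + (z_c − 3.059 − 0 − x)×3.29
The z_c×3.29 term appears on both sides and cancels. Collect the known terms of each column as K = Σ(ρt)_known − 3.29 × (depth of known layers): K_1 = 114.20787 − 3.29×41.363 = −21.8764; K_2 = 0 − 3.29×(3.059 + 0) = −10.06411.
Balance: K_1 = K_2 − x×(3.29 − 2.88), so x = (K_2 − K_1)/(3.29 − 2.88) = 11.8123/0.41 = 28.8 km.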